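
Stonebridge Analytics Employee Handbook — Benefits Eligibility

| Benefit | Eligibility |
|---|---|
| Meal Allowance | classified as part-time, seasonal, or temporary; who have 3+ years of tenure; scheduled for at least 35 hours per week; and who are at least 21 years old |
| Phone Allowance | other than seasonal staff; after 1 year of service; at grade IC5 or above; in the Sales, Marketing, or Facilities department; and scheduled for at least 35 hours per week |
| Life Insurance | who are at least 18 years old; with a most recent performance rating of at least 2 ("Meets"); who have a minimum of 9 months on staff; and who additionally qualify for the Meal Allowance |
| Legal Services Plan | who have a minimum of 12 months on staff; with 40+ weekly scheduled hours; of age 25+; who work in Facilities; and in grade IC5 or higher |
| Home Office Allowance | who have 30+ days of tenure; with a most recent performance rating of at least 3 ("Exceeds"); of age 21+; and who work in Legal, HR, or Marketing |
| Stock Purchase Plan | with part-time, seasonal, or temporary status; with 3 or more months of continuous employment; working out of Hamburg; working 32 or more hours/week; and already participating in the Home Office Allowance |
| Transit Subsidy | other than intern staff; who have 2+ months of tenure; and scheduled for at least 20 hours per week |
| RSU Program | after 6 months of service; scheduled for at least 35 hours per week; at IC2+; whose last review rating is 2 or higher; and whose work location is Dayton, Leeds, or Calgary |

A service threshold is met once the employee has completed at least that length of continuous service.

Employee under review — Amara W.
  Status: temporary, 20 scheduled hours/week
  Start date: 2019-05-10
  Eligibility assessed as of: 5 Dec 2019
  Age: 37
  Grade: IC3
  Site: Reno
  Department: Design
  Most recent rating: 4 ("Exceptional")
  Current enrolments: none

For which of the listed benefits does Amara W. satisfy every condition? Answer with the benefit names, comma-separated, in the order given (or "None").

Service from 2019-05-10 to 5 Dec 2019: 209 days.
Meal Allowance — status temporary ✓; service 209 days < 3 years (≈1095 days) ✗ → not eligible.
Phone Allowance — status temporary ✓ (not excluded); service 209 days < 1 year (≈365 days) ✗ → not eligible.
Life Insurance — age 37 ≥ 18 ✓; rating 4 ≥ 2 ✓; service 209 days < 9 months (≈270 days) ✗ → not eligible.
Legal Services Plan — service 209 days < 12 months (≈360 days) ✗ → not eligible.
Home Office Allowance — service 209 days ≥ 30 days ✓; rating 4 ≥ 3 ✓; age 37 ≥ 21 ✓; dept Design ✗ → not eligible.
Stock Purchase Plan — status temporary ✓; service 209 days ≥ 3 months (≈90 days) ✓; site Reno ✗ (not Hamburg) → not eligible.
Transit Subsidy — status temporary ✓ (not excluded); service 209 days ≥ 2 months (≈60 days) ✓; 20 hrs/wk ≥ 20 ✓ → eligible.
RSU Program — service 209 days ≥ 6 months (≈180 days) ✓; 20 hrs/wk < 35 ✗ → not eligible.

Transit Subsidy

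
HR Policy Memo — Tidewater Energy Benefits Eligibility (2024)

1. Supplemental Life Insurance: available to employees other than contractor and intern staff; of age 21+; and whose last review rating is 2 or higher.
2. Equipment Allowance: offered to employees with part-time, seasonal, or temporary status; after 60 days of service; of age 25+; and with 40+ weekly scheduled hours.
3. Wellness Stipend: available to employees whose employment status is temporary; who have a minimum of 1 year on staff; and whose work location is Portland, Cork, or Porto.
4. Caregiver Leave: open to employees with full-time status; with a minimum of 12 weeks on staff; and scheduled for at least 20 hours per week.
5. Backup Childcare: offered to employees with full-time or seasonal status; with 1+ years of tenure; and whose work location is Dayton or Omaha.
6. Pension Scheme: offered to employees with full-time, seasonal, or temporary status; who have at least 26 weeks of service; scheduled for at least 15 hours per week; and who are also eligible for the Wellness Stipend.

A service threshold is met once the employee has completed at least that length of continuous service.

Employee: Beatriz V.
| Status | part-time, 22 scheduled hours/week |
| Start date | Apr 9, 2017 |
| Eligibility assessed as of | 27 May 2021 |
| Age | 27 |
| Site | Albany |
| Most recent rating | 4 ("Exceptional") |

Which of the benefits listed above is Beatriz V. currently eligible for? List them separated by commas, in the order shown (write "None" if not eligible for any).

Service from Apr 9, 2017 to 27 May 2021: 1509 days.
Supplemental Life Insurance — status part-time ✓ (not excluded); age 27 ≥ 21 ✓; rating 4 ≥ 2 ✓ → eligible.
Equipment Allowance — status part-time ✓; service 1509 days ≥ 60 days ✓; age 27 ≥ 25 ✓; 22 hrs/wk < 40 ✗ → not eligible.
Wellness Stipend — status part-time ✗ (requires temporary) → not eligible.
Caregiver Leave — status part-time ✗ (requires full-time) → not eligible.
Backup Childcare — status part-time ✗ (requires full-time or seasonal) → not eligible.
Pension Scheme — status part-time ✗ (requires full-time, seasonal, or temporary) → not eligible.

Supplemental Life Insurance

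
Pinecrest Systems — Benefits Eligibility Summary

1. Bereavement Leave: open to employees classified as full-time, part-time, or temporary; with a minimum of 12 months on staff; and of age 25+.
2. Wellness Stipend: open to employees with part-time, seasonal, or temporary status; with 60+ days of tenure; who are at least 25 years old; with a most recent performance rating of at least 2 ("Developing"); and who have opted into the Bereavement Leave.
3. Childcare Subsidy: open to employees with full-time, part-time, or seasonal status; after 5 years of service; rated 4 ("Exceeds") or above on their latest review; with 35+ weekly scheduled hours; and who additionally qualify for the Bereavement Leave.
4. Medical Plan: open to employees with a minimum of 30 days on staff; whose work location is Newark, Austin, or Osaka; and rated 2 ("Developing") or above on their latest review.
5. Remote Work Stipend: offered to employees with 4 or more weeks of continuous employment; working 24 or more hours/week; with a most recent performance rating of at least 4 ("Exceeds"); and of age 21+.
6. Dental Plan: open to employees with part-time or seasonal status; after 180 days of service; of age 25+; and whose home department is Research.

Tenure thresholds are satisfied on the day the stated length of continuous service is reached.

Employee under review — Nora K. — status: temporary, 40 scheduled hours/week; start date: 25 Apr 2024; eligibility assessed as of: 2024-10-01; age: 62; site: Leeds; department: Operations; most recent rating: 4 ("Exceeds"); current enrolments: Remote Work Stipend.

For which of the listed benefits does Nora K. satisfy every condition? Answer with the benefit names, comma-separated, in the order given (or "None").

Remote Work Stipend

Service from 25 Apr 2024 to 2024-10-01: 159 days.
Bereavement Leave — status temporary ✓; service 159 days < 12 months (≈360 days) ✗ → not eligible.
Wellness Stipend — status temporary ✓; service 159 days ≥ 60 days ✓; age 62 ≥ 25 ✓; rating 4 ≥ 2 ✓; not enrolled in Bereavement Leave ✗ → not eligible.
Childcare Subsidy — status temporary ✗ (requires full-time, part-time, or seasonal) → not eligible.
Medical Plan — service 159 days ≥ 30 days ✓; site Leeds ✗ (not Newark, Austin, or Osaka) → not eligible.
Remote Work Stipend — service 159 days ≥ 4 weeks (≈28 days) ✓; 40 hrs/wk ≥ 24 ✓; rating 4 ≥ 4 ✓; age 62 ≥ 21 ✓ → eligible.
Dental Plan — status temporary ✗ (requires part-time or seasonal) → not eligible.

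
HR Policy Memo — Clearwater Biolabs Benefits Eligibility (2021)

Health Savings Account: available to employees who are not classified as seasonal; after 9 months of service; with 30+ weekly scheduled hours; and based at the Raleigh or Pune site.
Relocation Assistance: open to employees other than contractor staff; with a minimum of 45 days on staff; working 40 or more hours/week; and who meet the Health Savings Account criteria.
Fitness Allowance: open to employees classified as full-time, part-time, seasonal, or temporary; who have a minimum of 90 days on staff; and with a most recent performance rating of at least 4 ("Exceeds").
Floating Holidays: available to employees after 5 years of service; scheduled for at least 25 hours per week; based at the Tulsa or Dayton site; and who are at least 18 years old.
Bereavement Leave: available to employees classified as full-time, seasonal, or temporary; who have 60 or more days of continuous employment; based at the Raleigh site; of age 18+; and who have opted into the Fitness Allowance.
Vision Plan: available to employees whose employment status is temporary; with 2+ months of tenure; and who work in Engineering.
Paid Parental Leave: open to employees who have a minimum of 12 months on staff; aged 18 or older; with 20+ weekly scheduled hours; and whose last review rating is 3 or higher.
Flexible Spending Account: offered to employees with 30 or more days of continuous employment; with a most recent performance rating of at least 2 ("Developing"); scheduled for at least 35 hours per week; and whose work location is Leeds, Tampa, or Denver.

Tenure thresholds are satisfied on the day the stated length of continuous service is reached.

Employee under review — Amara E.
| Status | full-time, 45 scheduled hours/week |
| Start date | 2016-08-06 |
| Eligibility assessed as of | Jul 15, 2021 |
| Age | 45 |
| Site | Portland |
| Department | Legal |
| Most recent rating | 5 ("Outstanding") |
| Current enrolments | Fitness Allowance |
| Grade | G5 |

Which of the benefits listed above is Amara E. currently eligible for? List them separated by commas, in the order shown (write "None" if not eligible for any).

Service from 2016-08-06 to Jul 15, 2021: 1804 days.
Health Savings Account — status full-time ✓ (not excluded); service 1804 days ≥ 9 months (≈270 days) ✓; 45 hrs/wk ≥ 30 ✓; site Portland ✗ (not Raleigh or Pune) → not eligible.
Relocation Assistance — status full-time ✓ (not excluded); service 1804 days ≥ 45 days ✓; 45 hrs/wk ≥ 40 ✓; not eligible for Health Savings Account ✗ → not eligible.
Fitness Allowance — status full-time ✓; service 1804 days ≥ 90 days ✓; rating 5 ≥ 4 ✓ → eligible.
Floating Holidays — service 1804 days < 5 years (≈1825 days) ✗ → not eligible.
Bereavement Leave — status full-time ✓; service 1804 days ≥ 60 days ✓; site Portland ✗ (not Raleigh) → not eligible.
Vision Plan — status full-time ✗ (requires temporary) → not eligible.
Paid Parental Leave — service 1804 days ≥ 12 months (≈360 days) ✓; age 45 ≥ 18 ✓; 45 hrs/wk ≥ 20 ✓; rating 5 ≥ 3 ✓ → eligible.
Flexible Spending Account — service 1804 days ≥ 30 days ✓; rating 5 ≥ 2 ✓; 45 hrs/wk ≥ 35 ✓; site Portland ✗ (not Leeds, Tampa, or Denver) → not eligible.

Fitness Allowance, Paid Parental Leave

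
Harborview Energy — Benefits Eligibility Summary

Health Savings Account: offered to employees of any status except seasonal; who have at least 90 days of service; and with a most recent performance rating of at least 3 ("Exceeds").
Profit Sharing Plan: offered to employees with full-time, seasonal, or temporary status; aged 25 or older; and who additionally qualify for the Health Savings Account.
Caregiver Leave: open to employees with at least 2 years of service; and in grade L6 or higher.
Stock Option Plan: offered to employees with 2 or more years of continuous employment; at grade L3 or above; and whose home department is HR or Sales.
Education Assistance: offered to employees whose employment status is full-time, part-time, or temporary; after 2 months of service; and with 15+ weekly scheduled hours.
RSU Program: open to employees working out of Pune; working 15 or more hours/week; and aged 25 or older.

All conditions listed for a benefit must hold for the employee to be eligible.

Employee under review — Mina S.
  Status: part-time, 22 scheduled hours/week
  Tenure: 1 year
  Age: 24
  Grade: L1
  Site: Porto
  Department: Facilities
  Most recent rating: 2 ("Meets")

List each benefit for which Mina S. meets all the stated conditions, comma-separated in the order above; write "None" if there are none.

Education Assistance

Health Savings Account — status part-time ✓ (not excluded); service 1 year ≥ 90 days ✓; rating 2 < 3 ✗ → not eligible.
Profit Sharing Plan — status part-time ✗ (requires full-time, seasonal, or temporary) → not eligible.
Caregiver Leave — service 1 year < 2 years ✗ → not eligible.
Stock Option Plan — service 1 year < 2 years ✗ → not eligible.
Education Assistance — status part-time ✓; service 1 year ≥ 2 months (≈60 days) ✓; 22 hrs/wk ≥ 15 ✓ → eligible.
RSU Program — site Porto ✗ (not Pune) → not eligible.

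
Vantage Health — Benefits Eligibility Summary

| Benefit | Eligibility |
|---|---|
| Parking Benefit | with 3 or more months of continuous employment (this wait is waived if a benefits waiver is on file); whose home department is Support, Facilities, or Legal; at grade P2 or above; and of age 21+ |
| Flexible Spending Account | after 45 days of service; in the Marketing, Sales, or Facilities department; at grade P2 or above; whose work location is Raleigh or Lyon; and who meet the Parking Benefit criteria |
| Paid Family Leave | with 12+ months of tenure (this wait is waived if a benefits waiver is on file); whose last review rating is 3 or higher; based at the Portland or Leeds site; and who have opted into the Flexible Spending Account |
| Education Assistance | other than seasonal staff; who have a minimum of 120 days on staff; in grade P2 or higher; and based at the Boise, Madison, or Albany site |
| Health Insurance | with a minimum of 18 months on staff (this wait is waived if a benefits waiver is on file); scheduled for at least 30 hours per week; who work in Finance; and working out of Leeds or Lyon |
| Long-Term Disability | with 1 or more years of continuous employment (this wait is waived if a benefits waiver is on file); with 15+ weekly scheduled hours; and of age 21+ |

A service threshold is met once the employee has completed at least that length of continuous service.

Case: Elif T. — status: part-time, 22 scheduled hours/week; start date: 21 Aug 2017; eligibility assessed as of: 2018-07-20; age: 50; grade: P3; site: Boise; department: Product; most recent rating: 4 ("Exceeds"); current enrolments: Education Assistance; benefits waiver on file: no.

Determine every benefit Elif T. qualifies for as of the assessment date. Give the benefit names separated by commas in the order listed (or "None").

Service from 21 Aug 2017 to 2018-07-20: 333 days.
Parking Benefit — no waiver, service 333 days ≥ 3 months (≈90 days) ✓; dept Product ✗ → not eligible.
Flexible Spending Account — service 333 days ≥ 45 days ✓; dept Product ✗ → not eligible.
Paid Family Leave — no waiver, service 333 days < 12 months (≈360 days) ✗ → not eligible.
Education Assistance — status part-time ✓ (not excluded); service 333 days ≥ 120 days ✓; grade P3 ≥ P2 ✓; site Boise ✓ → eligible.
Health Insurance — no waiver, service 333 days < 18 months (≈540 days) ✗ → not eligible.
Long-Term Disability — no waiver, service 333 days < 1 year (≈365 days) ✗ → not eligible.

Education Assistance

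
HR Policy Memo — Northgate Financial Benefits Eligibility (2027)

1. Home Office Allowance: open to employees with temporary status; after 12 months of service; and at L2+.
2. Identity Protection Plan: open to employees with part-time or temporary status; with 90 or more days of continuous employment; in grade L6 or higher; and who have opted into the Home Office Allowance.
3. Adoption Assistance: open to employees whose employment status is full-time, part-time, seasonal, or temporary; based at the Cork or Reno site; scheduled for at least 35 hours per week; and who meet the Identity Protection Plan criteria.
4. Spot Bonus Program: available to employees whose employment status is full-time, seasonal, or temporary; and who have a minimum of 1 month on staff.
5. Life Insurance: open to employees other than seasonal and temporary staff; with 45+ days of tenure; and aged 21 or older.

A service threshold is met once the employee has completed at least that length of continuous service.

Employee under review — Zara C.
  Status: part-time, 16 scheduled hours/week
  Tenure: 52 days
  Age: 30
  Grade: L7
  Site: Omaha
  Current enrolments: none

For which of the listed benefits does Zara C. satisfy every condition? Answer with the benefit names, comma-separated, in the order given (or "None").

Life Insurance

Home Office Allowance — status part-time ✗ (requires temporary) → not eligible.
Identity Protection Plan — status part-time ✓; service 52 days < 90 days ✗ → not eligible.
Adoption Assistance — status part-time ✓; site Omaha ✗ (not Cork or Reno) → not eligible.
Spot Bonus Program — status part-time ✗ (requires full-time, seasonal, or temporary) → not eligible.
Life Insurance — status part-time ✓ (not excluded); service 52 days ≥ 45 days ✓; age 30 ≥ 21 ✓ → eligible.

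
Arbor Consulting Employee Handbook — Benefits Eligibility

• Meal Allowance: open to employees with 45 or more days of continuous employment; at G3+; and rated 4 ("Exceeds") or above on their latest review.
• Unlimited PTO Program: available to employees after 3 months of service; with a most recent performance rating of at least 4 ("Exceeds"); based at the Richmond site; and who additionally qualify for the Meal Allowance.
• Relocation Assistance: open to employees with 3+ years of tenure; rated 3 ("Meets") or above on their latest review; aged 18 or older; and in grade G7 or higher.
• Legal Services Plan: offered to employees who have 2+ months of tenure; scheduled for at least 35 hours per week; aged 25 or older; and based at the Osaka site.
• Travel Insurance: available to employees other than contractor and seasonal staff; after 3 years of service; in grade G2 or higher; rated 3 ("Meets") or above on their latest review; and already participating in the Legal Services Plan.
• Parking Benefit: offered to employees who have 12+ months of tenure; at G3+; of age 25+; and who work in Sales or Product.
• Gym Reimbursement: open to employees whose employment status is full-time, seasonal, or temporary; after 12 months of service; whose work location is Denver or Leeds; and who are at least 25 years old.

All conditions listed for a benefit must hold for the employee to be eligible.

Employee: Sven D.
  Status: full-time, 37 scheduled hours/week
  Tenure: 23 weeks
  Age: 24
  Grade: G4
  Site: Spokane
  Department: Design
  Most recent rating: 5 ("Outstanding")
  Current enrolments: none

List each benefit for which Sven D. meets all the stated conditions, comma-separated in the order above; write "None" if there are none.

Meal Allowance

Meal Allowance — service 23 weeks ≥ 45 days ✓; grade G4 ≥ G3 ✓; rating 5 ≥ 4 ✓ → eligible.
Unlimited PTO Program — service 23 weeks ≥ 3 months (≈90 days) ✓; rating 5 ≥ 4 ✓; site Spokane ✗ (not Richmond) → not eligible.
Relocation Assistance — service 23 weeks < 3 years (≈1095 days) ✗ → not eligible.
Legal Services Plan — service 23 weeks ≥ 2 months (≈60 days) ✓; 37 hrs/wk ≥ 35 ✓; age 24 < 25 ✗ → not eligible.
Travel Insurance — status full-time ✓ (not excluded); service 23 weeks < 3 years (≈1095 days) ✗ → not eligible.
Parking Benefit — service 23 weeks < 12 months (≈360 days) ✗ → not eligible.
Gym Reimbursement — status full-time ✓; service 23 weeks < 12 months (≈360 days) ✗ → not eligible.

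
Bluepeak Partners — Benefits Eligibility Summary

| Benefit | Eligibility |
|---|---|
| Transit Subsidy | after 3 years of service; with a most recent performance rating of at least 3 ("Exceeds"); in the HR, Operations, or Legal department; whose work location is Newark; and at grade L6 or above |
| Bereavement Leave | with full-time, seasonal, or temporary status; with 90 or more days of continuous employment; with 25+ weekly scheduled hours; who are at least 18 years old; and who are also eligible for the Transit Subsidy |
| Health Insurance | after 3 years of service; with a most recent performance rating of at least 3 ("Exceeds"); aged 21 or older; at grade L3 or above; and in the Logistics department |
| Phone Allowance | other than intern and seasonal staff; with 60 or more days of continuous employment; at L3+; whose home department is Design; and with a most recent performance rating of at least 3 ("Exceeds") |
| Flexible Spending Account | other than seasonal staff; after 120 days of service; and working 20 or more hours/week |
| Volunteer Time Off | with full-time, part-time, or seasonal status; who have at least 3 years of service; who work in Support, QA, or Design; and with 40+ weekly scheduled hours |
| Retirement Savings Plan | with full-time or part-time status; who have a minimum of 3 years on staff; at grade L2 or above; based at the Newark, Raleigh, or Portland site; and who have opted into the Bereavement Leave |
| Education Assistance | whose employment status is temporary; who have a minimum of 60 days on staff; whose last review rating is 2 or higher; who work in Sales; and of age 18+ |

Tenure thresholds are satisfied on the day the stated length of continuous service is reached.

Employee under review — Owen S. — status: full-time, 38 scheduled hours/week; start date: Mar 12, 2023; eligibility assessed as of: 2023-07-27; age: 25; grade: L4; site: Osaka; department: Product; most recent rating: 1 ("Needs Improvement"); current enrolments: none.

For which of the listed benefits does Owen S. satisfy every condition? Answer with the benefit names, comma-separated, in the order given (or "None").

Service from Mar 12, 2023 to 2023-07-27: 137 days.
Transit Subsidy — service 137 days < 3 years (≈1095 days) ✗ → not eligible.
Bereavement Leave — status full-time ✓; service 137 days ≥ 90 days ✓; 38 hrs/wk ≥ 25 ✓; age 25 ≥ 18 ✓; not eligible for Transit Subsidy ✗ → not eligible.
Health Insurance — service 137 days < 3 years (≈1095 days) ✗ → not eligible.
Phone Allowance — status full-time ✓ (not excluded); service 137 days ≥ 60 days ✓; grade L4 ≥ L3 ✓; dept Product ✗ → not eligible.
Flexible Spending Account — status full-time ✓ (not excluded); service 137 days ≥ 120 days ✓; 38 hrs/wk ≥ 20 ✓ → eligible.
Volunteer Time Off — status full-time ✓; service 137 days < 3 years (≈1095 days) ✗ → not eligible.
Retirement Savings Plan — status full-time ✓; service 137 days < 3 years (≈1095 days) ✗ → not eligible.
Education Assistance — status full-time ✗ (requires temporary) → not eligible.

Flexible Spending Account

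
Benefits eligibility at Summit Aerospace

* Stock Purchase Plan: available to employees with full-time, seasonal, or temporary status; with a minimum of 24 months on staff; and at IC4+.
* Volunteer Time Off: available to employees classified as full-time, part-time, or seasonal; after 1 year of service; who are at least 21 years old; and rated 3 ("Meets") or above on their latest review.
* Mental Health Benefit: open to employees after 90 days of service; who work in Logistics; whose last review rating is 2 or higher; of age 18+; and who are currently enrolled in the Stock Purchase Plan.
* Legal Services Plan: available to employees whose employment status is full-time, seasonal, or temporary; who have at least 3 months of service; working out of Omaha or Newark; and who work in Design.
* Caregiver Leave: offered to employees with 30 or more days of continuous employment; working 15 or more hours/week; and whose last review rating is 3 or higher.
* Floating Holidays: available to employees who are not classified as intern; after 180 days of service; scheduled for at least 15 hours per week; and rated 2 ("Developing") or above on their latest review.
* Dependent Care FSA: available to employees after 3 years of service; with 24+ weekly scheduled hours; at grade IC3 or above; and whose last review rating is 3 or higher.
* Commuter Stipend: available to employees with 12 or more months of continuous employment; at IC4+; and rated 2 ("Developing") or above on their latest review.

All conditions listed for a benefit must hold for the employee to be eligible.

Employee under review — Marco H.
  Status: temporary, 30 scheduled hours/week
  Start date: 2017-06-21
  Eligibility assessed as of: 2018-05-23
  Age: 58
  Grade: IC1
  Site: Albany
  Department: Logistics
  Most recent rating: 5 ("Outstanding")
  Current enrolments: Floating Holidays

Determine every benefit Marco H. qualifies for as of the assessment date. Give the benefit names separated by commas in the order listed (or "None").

Service from 2017-06-21 to 2018-05-23: 336 days.
Stock Purchase Plan — status temporary ✓; service 336 days < 24 months (≈720 days) ✗ → not eligible.
Volunteer Time Off — status temporary ✗ (requires full-time, part-time, or seasonal) → not eligible.
Mental Health Benefit — service 336 days ≥ 90 days ✓; dept Logistics ✓; rating 5 ≥ 2 ✓; age 58 ≥ 18 ✓; not enrolled in Stock Purchase Plan ✗ → not eligible.
Legal Services Plan — status temporary ✓; service 336 days ≥ 3 months (≈90 days) ✓; site Albany ✗ (not Omaha or Newark) → not eligible.
Caregiver Leave — service 336 days ≥ 30 days ✓; 30 hrs/wk ≥ 15 ✓; rating 5 ≥ 3 ✓ → eligible.
Floating Holidays — status temporary ✓ (not excluded); service 336 days ≥ 180 days ✓; 30 hrs/wk ≥ 15 ✓; rating 5 ≥ 2 ✓ → eligible.
Dependent Care FSA — service 336 days < 3 years (≈1095 days) ✗ → not eligible.
Commuter Stipend — service 336 days < 12 months (≈360 days) ✗ → not eligible.

Caregiver Leave, Floating Holidays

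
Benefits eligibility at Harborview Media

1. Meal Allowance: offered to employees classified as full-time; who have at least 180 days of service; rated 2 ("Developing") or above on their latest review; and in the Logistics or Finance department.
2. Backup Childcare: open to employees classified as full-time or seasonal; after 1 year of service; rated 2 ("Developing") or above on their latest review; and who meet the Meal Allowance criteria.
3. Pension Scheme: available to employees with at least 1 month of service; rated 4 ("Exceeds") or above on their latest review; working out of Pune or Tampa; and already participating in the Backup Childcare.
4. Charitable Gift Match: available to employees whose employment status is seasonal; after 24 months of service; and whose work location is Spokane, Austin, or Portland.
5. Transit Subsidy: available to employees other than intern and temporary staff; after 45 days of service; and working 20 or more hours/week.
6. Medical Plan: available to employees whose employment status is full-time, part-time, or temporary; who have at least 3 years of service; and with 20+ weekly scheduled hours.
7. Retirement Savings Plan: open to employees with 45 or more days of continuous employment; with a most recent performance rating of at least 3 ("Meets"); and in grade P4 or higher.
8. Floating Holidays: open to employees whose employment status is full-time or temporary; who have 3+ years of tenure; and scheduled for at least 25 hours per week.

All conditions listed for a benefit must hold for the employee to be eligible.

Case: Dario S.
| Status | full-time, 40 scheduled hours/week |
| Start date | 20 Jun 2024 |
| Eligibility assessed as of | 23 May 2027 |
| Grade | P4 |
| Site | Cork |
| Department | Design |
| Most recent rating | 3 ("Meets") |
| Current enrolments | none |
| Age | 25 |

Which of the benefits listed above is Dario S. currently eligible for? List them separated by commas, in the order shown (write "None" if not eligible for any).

Transit Subsidy, Retirement Savings Plan

Service from 20 Jun 2024 to 23 May 2027: 1067 days.
Meal Allowance — status full-time ✓; service 1067 days ≥ 180 days ✓; rating 3 ≥ 2 ✓; dept Design ✗ → not eligible.
Backup Childcare — status full-time ✓; service 1067 days ≥ 1 year (≈365 days) ✓; rating 3 ≥ 2 ✓; not eligible for Meal Allowance ✗ → not eligible.
Pension Scheme — service 1067 days ≥ 1 month (≈30 days) ✓; rating 3 < 4 ✗ → not eligible.
Charitable Gift Match — status full-time ✗ (requires seasonal) → not eligible.
Transit Subsidy — status full-time ✓ (not excluded); service 1067 days ≥ 45 days ✓; 40 hrs/wk ≥ 20 ✓ → eligible.
Medical Plan — status full-time ✓; service 1067 days < 3 years (≈1095 days) ✗ → not eligible.
Retirement Savings Plan — service 1067 days ≥ 45 days ✓; rating 3 ≥ 3 ✓; grade P4 ≥ P4 ✓ → eligible.
Floating Holidays — status full-time ✓; service 1067 days < 3 years (≈1095 days) ✗ → not eligible.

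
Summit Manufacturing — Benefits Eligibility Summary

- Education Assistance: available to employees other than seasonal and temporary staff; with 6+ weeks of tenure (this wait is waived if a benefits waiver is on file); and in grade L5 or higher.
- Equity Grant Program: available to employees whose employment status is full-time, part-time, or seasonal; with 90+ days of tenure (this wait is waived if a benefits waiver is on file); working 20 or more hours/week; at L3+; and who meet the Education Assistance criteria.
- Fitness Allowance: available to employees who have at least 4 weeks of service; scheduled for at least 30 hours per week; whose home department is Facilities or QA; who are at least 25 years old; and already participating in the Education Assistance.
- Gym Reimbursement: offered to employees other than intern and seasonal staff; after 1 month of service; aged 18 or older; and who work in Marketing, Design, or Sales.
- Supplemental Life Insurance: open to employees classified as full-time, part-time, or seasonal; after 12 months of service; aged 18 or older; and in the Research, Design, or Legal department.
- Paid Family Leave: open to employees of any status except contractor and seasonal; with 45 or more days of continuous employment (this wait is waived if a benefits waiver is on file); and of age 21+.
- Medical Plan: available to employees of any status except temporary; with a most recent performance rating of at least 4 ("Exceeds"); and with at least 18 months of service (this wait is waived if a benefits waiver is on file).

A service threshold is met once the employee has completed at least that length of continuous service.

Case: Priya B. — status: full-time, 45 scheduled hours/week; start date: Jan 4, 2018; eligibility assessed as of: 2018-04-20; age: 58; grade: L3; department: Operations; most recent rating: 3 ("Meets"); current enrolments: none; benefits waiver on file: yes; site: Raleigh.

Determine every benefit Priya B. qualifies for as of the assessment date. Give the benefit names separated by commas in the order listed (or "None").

Service from Jan 4, 2018 to 2018-04-20: 106 days.
Education Assistance — status full-time ✓ (not excluded); benefits waiver on file ✓; grade L3 < L5 ✗ → not eligible.
Equity Grant Program — status full-time ✓; benefits waiver on file ✓; 45 hrs/wk ≥ 20 ✓; grade L3 ≥ L3 ✓; not eligible for Education Assistance ✗ → not eligible.
Fitness Allowance — service 106 days ≥ 4 weeks (≈28 days) ✓; 45 hrs/wk ≥ 30 ✓; dept Operations ✗ → not eligible.
Gym Reimbursement — status full-time ✓ (not excluded); service 106 days ≥ 1 month (≈30 days) ✓; age 58 ≥ 18 ✓; dept Operations ✗ → not eligible.
Supplemental Life Insurance — status full-time ✓; service 106 days < 12 months (≈360 days) ✗ → not eligible.
Paid Family Leave — status full-time ✓ (not excluded); benefits waiver on file ✓; age 58 ≥ 21 ✓ → eligible.
Medical Plan — status full-time ✓ (not excluded); rating 3 < 4 ✗ → not eligible.

Paid Family Leave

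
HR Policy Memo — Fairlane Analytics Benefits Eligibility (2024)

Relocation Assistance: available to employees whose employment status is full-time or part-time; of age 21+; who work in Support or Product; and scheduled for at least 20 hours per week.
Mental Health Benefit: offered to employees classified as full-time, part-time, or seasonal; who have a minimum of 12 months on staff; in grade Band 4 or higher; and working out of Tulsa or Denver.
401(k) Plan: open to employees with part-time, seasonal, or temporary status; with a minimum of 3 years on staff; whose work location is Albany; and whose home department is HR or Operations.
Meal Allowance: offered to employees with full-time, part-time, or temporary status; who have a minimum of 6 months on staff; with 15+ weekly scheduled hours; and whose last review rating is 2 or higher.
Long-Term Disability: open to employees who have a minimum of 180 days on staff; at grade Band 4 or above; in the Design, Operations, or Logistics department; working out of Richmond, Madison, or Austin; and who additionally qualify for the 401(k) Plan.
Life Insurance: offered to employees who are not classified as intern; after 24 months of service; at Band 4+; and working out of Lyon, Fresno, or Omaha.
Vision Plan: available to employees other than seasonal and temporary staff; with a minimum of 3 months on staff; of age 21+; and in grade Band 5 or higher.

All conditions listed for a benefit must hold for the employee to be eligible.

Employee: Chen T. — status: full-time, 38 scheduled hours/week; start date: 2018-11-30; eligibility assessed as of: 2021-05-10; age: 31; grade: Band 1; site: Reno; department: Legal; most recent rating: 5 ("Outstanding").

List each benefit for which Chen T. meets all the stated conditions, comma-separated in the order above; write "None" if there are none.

Service from 2018-11-30 to 2021-05-10: 892 days.
Relocation Assistance — status full-time ✓; age 31 ≥ 21 ✓; dept Legal ✗ → not eligible.
Mental Health Benefit — status full-time ✓; service 892 days ≥ 12 months (≈360 days) ✓; grade Band 1 < Band 4 ✗ → not eligible.
401(k) Plan — status full-time ✗ (requires part-time, seasonal, or temporary) → not eligible.
Meal Allowance — status full-time ✓; service 892 days ≥ 6 months (≈180 days) ✓; 38 hrs/wk ≥ 15 ✓; rating 5 ≥ 2 ✓ → eligible.
Long-Term Disability — service 892 days ≥ 180 days ✓; grade Band 1 < Band 4 ✗ → not eligible.
Life Insurance — status full-time ✓ (not excluded); service 892 days ≥ 24 months (≈720 days) ✓; grade Band 1 < Band 4 ✗ → not eligible.
Vision Plan — status full-time ✓ (not excluded); service 892 days ≥ 3 months (≈90 days) ✓; age 31 ≥ 21 ✓; grade Band 1 < Band 5 ✗ → not eligible.

Meal Allowance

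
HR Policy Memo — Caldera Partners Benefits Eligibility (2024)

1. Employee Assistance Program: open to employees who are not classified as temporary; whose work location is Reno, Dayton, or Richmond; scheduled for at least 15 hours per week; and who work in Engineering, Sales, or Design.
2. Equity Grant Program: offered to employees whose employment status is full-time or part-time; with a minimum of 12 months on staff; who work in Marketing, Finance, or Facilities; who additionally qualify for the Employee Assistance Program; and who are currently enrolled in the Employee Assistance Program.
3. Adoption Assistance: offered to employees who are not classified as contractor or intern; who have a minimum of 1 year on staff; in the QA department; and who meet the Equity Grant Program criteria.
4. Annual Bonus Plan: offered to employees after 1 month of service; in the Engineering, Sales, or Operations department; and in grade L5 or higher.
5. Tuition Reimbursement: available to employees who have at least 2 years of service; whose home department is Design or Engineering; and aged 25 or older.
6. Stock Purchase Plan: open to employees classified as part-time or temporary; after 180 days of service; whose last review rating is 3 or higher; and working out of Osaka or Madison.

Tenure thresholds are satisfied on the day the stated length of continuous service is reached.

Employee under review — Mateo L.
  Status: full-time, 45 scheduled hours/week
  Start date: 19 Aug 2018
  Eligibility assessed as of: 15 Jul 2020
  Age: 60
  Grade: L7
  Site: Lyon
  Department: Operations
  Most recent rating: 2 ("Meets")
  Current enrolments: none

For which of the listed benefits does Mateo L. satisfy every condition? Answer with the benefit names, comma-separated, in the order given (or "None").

Service from 19 Aug 2018 to 15 Jul 2020: 696 days.
Employee Assistance Program — status full-time ✓ (not excluded); site Lyon ✗ (not Reno, Dayton, or Richmond) → not eligible.
Equity Grant Program — status full-time ✓; service 696 days ≥ 12 months (≈360 days) ✓; dept Operations ✗ → not eligible.
Adoption Assistance — status full-time ✓ (not excluded); service 696 days ≥ 1 year (≈365 days) ✓; dept Operations ✗ → not eligible.
Annual Bonus Plan — service 696 days ≥ 1 month (≈30 days) ✓; dept Operations ✓; grade L7 ≥ L5 ✓ → eligible.
Tuition Reimbursement — service 696 days < 2 years (≈730 days) ✗ → not eligible.
Stock Purchase Plan — status full-time ✗ (requires part-time or temporary) → not eligible.

Annual Bonus Plan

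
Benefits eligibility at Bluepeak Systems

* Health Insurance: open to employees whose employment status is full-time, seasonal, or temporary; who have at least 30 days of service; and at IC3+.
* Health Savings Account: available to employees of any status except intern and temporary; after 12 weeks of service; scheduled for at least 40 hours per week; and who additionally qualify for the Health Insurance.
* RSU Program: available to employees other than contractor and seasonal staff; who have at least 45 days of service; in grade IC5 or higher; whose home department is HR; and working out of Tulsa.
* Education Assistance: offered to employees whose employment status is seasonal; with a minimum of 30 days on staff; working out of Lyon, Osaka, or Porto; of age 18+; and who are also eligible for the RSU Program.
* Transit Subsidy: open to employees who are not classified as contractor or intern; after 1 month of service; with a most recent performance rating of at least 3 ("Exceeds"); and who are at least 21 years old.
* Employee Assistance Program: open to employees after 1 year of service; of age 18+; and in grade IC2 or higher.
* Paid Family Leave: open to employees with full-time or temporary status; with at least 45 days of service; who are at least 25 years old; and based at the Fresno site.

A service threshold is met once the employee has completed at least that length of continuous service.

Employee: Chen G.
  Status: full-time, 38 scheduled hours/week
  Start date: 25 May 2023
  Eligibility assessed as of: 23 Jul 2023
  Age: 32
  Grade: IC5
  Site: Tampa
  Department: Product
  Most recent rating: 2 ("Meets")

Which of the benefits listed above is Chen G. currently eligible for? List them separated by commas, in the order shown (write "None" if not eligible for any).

Health Insurance

Service from 25 May 2023 to 23 Jul 2023: 59 days.
Health Insurance — status full-time ✓; service 59 days ≥ 30 days ✓; grade IC5 ≥ IC3 ✓ → eligible.
Health Savings Account — status full-time ✓ (not excluded); service 59 days < 12 weeks (≈84 days) ✗ → not eligible.
RSU Program — status full-time ✓ (not excluded); service 59 days ≥ 45 days ✓; grade IC5 ≥ IC5 ✓; dept Product ✗ → not eligible.
Education Assistance — status full-time ✗ (requires seasonal) → not eligible.
Transit Subsidy — status full-time ✓ (not excluded); service 59 days ≥ 1 month (≈30 days) ✓; rating 2 < 3 ✗ → not eligible.
Employee Assistance Program — service 59 days < 1 year (≈365 days) ✗ → not eligible.
Paid Family Leave — status full-time ✓; service 59 days ≥ 45 days ✓; age 32 ≥ 25 ✓; site Tampa ✗ (not Fresno) → not eligible.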